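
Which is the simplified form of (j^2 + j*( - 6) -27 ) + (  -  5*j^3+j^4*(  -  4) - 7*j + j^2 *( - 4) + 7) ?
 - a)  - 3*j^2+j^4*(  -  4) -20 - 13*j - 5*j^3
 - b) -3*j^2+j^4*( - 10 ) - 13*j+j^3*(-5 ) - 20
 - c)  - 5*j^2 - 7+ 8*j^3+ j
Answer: a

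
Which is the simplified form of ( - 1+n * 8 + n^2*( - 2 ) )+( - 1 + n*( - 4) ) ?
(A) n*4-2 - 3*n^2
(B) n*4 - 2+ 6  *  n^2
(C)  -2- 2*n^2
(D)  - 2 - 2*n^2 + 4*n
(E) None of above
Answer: D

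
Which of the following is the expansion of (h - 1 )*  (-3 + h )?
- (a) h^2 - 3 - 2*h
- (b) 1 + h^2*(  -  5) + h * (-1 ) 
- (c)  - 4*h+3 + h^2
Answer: c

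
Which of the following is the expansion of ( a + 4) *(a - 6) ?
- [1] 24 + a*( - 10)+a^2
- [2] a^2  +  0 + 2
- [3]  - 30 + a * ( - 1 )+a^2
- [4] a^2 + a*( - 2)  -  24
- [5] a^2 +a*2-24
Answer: 4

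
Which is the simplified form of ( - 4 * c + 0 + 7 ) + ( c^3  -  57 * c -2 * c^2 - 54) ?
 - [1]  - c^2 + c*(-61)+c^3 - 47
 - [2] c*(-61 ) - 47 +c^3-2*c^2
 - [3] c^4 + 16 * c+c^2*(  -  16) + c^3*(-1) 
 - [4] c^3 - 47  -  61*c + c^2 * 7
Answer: 2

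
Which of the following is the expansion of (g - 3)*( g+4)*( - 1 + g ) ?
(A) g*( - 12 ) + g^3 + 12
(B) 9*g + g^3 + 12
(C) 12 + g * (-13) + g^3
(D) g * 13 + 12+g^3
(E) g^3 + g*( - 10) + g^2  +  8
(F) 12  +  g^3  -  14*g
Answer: C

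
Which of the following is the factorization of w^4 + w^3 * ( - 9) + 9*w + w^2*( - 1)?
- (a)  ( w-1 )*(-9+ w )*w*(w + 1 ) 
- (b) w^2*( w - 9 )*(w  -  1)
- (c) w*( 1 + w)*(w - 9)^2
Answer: a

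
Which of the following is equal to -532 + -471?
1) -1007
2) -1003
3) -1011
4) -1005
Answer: 2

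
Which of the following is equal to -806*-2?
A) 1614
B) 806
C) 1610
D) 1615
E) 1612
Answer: E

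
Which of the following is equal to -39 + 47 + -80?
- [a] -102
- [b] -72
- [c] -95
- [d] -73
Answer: b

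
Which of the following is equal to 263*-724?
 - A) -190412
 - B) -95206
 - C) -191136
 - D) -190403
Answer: A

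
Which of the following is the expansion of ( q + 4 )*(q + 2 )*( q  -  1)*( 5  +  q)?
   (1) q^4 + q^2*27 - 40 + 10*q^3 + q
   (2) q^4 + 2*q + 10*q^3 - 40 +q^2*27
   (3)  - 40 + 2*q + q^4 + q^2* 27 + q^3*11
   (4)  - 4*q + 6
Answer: 2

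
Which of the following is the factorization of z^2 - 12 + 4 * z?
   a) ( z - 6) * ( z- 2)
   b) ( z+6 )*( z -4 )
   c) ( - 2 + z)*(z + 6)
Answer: c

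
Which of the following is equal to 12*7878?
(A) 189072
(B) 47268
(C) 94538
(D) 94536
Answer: D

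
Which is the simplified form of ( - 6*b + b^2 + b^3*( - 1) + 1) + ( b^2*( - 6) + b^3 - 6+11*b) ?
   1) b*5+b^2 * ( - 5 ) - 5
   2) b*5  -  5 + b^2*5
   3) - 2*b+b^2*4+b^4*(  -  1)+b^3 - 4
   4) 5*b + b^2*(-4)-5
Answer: 1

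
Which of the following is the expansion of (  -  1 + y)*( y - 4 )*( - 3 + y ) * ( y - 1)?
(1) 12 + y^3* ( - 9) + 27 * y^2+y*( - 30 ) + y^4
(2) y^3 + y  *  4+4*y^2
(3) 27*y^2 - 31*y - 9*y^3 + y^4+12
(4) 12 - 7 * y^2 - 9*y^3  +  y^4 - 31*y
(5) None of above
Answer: 3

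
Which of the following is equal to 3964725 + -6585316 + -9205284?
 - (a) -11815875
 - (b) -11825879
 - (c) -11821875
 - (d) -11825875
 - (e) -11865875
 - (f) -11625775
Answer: d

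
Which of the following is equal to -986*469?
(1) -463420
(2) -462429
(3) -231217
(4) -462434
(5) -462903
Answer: 4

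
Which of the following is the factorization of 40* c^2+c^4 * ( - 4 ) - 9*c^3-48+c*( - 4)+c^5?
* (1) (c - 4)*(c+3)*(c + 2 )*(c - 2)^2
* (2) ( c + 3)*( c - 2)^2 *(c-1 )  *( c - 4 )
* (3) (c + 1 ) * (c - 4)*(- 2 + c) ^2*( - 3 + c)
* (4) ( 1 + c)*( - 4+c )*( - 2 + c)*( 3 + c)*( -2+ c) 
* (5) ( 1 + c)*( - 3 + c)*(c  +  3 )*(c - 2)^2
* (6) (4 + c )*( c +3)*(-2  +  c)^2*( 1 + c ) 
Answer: 4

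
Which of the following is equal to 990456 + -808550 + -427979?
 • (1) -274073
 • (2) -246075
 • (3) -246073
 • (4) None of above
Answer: 3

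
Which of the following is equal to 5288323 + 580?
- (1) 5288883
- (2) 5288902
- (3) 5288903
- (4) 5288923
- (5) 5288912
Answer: 3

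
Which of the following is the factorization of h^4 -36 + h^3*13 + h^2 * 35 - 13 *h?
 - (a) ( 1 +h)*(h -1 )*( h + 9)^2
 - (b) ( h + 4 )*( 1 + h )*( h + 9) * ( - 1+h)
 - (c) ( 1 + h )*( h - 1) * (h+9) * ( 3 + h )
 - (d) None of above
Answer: b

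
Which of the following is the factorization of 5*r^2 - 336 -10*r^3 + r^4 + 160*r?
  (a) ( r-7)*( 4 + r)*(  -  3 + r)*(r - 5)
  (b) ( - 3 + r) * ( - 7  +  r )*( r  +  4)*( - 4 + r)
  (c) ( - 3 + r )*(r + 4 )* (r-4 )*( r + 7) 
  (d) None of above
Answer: b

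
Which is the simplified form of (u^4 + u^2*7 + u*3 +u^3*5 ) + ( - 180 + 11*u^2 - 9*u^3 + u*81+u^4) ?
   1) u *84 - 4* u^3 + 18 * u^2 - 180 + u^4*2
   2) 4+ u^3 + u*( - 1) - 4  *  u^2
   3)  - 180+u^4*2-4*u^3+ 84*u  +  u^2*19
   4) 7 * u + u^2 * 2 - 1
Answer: 1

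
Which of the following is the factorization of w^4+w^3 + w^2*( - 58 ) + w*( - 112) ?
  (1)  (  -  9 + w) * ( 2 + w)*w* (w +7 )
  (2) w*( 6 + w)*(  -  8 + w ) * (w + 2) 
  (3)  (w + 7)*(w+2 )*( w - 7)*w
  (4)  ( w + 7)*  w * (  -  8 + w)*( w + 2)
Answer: 4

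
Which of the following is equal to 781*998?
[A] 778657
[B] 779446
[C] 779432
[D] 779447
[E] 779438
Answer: E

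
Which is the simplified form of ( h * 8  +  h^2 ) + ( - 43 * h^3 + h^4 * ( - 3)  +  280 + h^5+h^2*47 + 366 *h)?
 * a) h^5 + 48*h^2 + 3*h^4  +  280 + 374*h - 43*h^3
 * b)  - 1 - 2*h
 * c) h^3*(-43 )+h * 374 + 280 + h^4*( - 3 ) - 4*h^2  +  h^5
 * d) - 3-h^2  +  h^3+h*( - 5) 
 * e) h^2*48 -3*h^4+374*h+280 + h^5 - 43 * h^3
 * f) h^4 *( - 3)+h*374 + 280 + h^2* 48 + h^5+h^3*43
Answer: e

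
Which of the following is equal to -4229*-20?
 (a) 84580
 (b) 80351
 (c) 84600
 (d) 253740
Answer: a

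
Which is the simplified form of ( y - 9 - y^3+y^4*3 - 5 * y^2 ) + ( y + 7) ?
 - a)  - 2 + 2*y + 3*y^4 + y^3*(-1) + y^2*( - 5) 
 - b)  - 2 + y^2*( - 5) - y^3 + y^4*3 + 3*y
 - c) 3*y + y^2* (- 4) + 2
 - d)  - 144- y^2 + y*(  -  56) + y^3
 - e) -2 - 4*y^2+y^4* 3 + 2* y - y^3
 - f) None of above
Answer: a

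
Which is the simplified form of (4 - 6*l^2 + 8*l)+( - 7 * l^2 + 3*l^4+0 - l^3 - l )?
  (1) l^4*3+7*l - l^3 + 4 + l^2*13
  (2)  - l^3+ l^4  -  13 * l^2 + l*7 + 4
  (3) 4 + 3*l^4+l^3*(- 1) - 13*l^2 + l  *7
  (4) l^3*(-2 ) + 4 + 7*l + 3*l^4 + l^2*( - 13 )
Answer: 3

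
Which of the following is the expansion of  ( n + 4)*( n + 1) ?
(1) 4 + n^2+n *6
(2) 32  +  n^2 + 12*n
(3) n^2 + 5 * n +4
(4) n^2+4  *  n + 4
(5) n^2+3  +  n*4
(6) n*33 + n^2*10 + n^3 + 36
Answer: 3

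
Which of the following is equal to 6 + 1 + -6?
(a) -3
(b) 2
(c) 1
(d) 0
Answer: c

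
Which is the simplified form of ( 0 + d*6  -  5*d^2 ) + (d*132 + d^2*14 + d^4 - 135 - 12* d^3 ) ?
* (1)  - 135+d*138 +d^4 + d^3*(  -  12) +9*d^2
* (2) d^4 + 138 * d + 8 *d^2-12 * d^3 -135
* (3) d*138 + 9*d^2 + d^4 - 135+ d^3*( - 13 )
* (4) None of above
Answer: 1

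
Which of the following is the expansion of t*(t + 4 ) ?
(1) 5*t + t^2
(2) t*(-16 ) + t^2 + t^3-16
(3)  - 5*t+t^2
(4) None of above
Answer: 4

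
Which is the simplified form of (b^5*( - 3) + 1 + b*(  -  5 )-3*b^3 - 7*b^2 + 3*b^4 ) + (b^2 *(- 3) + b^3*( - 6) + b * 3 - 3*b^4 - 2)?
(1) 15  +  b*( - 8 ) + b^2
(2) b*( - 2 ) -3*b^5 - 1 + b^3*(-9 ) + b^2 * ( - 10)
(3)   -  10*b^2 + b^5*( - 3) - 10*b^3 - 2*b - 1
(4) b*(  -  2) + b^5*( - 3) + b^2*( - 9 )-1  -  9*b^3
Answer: 2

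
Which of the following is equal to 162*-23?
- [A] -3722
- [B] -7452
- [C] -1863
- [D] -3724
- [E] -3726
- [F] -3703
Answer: E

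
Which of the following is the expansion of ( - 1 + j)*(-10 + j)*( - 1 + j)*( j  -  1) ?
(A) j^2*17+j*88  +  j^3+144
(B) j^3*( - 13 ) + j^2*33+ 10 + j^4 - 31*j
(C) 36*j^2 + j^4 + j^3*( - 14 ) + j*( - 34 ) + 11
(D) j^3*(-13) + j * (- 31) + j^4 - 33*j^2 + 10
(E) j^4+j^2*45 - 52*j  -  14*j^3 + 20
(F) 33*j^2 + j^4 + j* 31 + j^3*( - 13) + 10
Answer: B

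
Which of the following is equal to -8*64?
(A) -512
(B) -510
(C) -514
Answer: A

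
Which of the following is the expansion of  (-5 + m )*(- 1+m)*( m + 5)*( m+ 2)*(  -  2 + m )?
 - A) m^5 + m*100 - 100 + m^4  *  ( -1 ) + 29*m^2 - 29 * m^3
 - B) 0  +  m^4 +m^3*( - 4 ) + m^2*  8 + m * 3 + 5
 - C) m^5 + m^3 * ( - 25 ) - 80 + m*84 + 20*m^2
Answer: A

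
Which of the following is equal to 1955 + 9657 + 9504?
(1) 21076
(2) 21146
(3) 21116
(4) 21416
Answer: 3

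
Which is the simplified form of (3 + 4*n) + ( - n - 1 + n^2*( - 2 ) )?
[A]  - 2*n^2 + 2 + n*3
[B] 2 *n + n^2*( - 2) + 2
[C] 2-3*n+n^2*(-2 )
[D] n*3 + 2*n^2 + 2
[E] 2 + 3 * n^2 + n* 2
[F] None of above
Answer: A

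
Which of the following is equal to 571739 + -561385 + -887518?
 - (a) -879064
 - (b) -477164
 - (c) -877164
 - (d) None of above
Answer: c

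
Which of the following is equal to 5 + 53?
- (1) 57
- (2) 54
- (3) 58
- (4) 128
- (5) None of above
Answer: 3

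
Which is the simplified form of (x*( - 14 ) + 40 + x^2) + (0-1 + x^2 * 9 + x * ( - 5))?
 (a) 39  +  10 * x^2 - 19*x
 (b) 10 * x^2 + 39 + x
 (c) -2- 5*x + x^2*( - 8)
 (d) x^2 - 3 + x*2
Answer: a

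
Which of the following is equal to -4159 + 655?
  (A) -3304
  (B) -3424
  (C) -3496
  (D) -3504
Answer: D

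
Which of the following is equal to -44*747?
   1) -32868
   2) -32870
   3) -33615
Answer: 1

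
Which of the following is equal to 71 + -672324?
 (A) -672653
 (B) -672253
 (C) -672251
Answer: B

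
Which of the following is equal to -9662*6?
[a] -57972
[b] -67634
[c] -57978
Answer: a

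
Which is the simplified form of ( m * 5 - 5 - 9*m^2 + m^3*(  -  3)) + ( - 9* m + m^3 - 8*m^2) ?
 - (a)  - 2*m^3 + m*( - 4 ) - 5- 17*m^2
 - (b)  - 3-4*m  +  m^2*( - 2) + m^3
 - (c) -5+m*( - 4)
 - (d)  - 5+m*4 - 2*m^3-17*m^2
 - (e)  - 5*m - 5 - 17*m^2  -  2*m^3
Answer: a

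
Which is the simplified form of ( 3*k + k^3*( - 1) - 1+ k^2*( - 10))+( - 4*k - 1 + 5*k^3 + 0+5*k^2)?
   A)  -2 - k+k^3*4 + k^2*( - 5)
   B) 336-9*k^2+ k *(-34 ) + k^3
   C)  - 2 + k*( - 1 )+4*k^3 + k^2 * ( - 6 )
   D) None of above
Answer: A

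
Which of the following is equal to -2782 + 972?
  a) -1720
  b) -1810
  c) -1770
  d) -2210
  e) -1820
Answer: b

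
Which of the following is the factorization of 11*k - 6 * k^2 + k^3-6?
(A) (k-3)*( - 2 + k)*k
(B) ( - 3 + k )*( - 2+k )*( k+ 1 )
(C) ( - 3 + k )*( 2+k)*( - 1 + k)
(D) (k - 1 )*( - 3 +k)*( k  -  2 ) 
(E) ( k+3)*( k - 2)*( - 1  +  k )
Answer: D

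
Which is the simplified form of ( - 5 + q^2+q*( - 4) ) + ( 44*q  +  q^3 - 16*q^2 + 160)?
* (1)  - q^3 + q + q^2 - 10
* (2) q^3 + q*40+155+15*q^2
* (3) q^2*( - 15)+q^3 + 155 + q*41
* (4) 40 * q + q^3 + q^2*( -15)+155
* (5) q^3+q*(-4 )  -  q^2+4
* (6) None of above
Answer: 4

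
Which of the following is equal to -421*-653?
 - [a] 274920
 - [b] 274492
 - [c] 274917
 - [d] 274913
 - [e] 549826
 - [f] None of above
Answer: d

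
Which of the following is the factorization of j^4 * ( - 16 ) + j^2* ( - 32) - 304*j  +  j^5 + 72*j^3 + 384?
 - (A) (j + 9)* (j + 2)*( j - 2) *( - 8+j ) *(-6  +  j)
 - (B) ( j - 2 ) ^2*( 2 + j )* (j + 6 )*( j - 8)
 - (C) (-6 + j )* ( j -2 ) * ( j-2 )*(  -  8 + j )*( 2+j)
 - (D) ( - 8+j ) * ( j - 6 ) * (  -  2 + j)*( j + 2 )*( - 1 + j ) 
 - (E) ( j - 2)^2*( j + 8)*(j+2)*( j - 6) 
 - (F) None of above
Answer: C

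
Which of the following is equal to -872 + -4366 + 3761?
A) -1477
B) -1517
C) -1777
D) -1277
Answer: A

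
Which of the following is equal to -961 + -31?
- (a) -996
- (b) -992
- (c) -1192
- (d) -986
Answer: b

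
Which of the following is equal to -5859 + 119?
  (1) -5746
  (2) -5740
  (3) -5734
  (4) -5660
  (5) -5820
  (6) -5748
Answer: 2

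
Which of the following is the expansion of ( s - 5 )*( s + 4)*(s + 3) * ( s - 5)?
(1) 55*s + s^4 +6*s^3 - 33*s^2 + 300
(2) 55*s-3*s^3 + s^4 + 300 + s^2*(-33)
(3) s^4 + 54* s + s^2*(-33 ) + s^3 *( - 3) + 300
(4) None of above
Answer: 2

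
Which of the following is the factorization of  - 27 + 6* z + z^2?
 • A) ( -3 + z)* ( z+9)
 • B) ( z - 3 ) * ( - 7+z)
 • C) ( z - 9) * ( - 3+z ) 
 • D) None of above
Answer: A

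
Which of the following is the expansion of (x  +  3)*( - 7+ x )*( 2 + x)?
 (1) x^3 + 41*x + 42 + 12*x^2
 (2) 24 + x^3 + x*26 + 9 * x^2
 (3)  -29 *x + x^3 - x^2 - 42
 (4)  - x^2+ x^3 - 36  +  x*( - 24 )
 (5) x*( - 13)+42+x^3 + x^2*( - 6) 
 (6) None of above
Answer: 6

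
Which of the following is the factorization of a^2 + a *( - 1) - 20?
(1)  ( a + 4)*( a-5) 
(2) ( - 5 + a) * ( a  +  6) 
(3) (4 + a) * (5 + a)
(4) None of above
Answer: 1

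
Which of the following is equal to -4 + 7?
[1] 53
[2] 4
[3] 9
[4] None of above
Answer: 4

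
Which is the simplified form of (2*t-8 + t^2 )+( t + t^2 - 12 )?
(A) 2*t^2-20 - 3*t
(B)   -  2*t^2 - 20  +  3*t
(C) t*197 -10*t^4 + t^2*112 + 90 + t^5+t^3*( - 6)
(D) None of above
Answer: D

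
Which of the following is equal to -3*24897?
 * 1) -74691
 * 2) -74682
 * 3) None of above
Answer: 1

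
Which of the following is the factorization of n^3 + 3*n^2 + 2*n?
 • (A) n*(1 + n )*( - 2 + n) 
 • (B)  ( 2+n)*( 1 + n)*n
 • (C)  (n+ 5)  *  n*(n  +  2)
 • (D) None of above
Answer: B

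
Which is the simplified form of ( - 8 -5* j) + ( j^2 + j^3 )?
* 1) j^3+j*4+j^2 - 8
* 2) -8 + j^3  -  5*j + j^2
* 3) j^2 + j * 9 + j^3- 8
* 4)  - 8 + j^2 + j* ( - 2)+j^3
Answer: 2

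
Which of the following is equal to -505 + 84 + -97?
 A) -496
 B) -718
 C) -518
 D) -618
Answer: C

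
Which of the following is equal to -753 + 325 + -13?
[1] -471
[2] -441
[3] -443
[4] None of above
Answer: 2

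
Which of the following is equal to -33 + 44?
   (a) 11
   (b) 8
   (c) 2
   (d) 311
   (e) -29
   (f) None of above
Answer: a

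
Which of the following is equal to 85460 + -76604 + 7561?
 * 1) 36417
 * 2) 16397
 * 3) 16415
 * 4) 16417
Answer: 4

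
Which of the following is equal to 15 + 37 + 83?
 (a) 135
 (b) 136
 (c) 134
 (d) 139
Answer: a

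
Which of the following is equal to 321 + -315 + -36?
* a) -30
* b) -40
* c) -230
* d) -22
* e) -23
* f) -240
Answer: a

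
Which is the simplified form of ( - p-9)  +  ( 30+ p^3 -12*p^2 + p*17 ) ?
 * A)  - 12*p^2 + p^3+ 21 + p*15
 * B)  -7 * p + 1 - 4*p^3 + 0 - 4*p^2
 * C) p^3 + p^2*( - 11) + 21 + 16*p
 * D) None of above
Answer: D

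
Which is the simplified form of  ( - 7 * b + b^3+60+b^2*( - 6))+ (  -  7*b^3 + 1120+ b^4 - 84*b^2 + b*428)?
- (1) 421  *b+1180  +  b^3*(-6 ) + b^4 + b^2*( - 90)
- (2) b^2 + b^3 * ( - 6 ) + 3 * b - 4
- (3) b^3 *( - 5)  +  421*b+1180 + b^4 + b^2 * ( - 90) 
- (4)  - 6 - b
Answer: 1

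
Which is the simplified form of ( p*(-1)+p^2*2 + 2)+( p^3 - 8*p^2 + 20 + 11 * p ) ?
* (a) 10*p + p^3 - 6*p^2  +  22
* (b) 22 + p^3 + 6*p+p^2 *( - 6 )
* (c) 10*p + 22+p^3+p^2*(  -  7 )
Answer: a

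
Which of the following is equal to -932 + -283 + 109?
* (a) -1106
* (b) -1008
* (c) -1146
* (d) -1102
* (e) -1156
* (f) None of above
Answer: a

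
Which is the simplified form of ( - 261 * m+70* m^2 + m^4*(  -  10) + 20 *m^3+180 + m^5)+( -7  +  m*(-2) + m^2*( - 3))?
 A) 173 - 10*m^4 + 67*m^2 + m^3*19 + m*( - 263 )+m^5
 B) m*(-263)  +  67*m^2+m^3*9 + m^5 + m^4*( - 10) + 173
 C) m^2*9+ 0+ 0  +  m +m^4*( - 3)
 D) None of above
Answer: D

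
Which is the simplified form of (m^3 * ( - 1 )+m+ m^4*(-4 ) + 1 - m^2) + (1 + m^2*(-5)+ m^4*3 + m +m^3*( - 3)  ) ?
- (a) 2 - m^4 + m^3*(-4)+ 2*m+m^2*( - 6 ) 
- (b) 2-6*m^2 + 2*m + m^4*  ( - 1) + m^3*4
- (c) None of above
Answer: a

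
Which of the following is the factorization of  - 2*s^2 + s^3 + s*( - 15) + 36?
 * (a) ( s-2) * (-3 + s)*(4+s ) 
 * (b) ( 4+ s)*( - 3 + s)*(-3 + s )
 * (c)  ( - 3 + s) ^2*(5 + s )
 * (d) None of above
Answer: b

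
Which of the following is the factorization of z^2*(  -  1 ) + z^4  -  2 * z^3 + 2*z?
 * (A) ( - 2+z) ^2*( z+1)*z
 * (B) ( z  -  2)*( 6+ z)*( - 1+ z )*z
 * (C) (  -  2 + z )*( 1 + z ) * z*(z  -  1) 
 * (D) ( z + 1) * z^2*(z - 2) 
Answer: C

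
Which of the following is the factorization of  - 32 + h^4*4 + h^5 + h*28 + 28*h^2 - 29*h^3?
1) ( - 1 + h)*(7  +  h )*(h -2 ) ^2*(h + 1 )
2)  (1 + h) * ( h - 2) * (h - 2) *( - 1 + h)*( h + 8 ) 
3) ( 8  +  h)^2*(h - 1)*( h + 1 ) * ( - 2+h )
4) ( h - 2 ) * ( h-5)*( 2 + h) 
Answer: 2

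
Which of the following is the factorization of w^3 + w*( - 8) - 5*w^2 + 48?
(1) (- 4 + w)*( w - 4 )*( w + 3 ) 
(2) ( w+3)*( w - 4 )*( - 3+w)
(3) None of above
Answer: 1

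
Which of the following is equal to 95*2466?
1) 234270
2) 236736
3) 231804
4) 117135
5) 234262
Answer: 1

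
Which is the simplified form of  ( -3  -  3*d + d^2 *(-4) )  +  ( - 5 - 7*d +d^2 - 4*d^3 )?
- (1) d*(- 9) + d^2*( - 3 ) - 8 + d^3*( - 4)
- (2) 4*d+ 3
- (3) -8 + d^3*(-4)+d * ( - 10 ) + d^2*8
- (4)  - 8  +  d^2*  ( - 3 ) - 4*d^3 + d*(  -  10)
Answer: 4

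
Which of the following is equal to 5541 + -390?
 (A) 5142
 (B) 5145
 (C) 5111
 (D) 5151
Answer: D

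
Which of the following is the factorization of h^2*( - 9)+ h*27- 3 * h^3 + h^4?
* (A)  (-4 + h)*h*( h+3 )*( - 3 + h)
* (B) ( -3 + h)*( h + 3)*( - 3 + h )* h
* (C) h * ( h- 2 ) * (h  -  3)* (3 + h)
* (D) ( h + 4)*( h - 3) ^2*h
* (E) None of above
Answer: B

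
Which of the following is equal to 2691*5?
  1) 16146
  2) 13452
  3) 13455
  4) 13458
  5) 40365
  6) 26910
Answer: 3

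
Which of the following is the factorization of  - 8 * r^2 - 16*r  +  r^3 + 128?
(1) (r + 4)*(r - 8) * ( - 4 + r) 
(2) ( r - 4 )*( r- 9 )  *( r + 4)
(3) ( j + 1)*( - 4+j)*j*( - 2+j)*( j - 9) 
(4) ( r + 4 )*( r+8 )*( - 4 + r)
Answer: 1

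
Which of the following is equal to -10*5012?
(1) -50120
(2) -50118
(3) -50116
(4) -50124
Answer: 1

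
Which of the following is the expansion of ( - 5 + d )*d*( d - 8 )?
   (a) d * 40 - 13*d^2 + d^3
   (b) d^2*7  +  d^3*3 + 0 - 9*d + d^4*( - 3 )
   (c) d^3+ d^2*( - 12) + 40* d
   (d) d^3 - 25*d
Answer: a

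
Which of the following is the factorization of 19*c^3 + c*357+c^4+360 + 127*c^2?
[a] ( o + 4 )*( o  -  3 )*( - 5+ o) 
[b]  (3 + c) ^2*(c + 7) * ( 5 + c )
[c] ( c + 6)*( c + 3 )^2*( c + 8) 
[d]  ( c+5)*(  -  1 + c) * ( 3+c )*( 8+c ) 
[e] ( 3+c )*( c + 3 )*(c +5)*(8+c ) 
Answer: e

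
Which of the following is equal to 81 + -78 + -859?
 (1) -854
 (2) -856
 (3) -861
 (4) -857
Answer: 2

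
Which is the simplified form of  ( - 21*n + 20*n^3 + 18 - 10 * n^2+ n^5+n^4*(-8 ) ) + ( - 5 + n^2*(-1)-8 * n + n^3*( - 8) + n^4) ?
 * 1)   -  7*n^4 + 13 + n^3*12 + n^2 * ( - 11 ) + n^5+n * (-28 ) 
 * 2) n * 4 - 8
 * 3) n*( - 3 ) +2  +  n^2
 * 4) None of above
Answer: 4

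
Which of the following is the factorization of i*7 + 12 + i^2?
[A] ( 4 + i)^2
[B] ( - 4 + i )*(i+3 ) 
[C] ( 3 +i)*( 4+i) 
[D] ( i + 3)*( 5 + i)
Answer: C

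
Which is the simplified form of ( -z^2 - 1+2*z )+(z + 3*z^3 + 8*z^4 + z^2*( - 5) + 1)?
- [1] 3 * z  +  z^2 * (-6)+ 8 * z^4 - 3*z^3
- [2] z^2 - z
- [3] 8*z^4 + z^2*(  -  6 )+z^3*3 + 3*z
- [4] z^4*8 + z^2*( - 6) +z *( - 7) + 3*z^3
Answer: 3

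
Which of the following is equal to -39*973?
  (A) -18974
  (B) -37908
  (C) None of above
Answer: C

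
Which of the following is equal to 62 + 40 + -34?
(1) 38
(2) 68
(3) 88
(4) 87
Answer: 2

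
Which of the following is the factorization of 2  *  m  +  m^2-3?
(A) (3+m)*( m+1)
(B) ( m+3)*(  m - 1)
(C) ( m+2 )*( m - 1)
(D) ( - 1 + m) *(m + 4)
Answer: B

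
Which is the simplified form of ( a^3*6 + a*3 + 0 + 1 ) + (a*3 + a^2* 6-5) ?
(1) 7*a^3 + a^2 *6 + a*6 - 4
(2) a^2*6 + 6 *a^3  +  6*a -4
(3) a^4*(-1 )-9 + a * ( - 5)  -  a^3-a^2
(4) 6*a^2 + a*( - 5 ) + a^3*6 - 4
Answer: 2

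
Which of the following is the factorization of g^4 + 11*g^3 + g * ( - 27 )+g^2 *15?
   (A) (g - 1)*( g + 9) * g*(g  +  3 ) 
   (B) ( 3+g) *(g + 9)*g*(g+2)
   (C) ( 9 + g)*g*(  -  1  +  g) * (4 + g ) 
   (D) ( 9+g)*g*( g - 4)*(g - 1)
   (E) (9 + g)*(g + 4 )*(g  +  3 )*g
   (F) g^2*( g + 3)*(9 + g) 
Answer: A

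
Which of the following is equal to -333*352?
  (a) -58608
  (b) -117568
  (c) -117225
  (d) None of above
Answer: d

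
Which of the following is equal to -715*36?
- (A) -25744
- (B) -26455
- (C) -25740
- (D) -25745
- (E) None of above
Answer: C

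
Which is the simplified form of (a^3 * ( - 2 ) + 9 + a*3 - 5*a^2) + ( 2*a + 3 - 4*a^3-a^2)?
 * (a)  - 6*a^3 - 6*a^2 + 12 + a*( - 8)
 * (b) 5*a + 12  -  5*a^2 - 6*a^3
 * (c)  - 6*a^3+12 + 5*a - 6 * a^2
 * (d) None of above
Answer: c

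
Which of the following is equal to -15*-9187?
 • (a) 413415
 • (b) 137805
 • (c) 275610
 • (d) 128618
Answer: b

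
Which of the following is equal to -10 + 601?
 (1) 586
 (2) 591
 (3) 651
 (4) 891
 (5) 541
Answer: 2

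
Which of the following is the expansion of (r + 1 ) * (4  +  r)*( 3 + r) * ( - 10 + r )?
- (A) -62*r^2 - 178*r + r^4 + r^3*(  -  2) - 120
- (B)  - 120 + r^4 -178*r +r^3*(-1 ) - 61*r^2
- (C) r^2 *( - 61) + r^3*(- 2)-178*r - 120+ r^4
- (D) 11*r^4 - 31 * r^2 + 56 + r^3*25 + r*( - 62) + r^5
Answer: C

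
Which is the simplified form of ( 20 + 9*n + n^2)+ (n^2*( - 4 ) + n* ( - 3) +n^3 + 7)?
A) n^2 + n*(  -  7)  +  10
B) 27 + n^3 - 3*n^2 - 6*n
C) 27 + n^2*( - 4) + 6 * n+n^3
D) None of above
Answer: D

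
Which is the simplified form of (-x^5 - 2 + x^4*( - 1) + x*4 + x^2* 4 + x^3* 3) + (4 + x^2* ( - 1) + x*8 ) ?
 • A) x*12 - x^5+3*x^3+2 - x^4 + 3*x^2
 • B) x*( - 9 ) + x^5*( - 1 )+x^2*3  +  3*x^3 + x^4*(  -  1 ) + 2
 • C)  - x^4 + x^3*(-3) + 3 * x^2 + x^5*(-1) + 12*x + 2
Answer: A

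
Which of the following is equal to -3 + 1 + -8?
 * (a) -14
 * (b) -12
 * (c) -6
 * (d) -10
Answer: d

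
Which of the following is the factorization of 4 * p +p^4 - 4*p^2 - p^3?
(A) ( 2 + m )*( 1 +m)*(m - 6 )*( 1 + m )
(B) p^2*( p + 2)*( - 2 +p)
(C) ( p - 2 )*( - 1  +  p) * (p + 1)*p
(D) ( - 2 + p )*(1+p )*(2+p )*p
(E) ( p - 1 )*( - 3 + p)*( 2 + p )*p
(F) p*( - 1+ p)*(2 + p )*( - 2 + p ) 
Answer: F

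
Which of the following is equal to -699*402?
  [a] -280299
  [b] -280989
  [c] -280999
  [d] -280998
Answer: d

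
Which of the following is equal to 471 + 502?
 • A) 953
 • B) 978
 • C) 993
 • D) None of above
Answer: D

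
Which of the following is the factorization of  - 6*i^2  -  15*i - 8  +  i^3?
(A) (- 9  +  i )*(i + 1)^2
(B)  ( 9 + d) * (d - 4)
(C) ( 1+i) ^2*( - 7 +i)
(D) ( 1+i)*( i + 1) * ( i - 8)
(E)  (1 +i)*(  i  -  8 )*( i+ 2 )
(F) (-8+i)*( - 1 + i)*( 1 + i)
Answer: D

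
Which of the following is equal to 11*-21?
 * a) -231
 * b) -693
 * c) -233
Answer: a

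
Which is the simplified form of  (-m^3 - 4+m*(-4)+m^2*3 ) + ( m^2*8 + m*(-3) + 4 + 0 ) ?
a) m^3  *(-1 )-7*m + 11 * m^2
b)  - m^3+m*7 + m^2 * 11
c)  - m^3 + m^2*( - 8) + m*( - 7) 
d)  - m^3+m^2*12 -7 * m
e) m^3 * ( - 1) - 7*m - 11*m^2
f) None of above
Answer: a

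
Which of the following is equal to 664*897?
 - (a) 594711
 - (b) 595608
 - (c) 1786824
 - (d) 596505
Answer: b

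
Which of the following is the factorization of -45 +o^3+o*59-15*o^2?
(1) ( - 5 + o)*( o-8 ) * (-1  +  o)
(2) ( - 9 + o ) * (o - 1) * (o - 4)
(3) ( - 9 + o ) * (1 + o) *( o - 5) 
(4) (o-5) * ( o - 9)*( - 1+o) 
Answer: 4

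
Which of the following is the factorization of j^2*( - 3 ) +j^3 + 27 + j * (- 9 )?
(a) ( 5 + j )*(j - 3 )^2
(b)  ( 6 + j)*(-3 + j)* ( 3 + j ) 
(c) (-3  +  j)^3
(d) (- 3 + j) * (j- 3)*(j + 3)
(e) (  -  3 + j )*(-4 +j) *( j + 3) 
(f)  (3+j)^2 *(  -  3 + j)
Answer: d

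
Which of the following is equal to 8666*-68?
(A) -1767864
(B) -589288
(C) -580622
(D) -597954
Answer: B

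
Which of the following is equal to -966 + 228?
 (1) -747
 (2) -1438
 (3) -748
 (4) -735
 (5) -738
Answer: 5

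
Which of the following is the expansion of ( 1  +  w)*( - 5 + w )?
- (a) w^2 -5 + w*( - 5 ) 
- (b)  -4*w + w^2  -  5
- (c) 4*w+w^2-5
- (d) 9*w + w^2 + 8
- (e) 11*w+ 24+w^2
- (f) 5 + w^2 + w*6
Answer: b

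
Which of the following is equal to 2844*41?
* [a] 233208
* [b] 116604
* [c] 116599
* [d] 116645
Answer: b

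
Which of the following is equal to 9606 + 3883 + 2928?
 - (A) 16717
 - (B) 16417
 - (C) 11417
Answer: B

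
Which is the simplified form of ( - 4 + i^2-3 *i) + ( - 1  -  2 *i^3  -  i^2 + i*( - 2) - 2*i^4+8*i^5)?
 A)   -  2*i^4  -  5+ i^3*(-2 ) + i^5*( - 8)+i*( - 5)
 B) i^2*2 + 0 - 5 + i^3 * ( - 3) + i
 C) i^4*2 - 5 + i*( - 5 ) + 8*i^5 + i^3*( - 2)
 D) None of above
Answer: D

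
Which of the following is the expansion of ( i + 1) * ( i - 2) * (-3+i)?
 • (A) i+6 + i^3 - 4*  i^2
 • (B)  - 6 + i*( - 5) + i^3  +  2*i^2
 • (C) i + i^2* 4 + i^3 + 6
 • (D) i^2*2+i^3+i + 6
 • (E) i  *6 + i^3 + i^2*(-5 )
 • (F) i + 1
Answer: A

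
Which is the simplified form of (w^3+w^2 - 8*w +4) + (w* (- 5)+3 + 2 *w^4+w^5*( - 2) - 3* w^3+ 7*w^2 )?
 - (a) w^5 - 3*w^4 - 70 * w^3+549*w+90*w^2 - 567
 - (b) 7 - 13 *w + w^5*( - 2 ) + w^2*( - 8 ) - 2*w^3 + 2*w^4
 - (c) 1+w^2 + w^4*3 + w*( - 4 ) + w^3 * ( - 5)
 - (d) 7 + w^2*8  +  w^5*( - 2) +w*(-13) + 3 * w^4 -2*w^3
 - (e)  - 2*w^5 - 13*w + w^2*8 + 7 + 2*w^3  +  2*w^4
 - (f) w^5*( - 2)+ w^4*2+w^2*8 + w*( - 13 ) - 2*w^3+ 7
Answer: f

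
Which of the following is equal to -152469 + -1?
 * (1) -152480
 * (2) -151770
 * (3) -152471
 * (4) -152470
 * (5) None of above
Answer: 4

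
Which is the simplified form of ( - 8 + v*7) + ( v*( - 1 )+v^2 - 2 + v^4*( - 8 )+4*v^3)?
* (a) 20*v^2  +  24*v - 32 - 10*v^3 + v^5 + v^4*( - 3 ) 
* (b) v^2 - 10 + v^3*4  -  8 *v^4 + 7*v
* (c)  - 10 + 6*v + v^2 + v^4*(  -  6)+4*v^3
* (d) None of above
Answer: d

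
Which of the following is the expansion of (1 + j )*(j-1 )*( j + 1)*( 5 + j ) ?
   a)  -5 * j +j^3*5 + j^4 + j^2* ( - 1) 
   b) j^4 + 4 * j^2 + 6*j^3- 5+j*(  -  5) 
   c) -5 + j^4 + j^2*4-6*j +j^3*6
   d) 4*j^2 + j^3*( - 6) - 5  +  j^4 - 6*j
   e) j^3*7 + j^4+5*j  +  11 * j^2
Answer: c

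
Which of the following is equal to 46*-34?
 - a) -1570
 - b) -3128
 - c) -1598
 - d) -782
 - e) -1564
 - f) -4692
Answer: e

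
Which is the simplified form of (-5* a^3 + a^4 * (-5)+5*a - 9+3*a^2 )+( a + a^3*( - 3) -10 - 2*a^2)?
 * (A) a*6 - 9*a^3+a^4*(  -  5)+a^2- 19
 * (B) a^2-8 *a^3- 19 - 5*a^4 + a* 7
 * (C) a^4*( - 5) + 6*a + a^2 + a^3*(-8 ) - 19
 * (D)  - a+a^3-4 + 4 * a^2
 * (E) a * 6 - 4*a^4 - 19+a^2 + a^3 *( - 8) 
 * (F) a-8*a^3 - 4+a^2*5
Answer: C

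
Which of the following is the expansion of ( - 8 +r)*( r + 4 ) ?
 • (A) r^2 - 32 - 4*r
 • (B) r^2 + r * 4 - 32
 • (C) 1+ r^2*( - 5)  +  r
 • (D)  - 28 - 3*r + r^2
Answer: A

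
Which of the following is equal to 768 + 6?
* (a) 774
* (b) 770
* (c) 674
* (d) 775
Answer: a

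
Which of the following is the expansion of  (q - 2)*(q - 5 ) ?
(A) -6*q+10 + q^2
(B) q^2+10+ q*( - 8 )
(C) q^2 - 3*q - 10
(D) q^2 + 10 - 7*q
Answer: D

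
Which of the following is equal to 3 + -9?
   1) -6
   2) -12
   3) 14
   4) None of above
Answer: 1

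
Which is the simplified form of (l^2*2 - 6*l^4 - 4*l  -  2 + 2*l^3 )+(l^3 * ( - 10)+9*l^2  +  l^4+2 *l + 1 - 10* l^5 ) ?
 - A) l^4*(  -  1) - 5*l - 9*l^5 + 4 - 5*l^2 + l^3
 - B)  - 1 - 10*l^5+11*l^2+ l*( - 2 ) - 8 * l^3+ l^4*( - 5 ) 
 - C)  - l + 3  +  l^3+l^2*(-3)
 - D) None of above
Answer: B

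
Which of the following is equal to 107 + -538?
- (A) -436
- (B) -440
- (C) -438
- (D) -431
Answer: D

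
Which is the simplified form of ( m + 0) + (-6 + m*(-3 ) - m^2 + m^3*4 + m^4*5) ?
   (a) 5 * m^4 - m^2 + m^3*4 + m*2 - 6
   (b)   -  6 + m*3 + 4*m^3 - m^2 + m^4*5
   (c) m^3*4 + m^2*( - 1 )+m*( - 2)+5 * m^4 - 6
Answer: c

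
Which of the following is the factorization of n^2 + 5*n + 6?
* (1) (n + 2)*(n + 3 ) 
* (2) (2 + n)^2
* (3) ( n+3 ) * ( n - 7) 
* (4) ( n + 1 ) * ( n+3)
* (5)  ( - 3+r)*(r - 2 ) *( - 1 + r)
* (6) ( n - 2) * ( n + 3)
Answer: 1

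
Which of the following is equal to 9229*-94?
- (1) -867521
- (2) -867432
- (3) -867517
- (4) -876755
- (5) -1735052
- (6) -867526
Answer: 6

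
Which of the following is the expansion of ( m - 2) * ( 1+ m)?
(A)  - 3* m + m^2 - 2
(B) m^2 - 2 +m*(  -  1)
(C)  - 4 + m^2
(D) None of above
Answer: B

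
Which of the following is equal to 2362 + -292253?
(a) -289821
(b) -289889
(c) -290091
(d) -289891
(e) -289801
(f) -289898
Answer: d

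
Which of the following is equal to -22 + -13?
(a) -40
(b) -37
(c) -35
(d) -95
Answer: c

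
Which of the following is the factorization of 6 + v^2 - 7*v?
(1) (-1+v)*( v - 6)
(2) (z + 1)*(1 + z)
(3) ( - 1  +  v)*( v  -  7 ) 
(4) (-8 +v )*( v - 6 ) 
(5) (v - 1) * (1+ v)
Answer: 1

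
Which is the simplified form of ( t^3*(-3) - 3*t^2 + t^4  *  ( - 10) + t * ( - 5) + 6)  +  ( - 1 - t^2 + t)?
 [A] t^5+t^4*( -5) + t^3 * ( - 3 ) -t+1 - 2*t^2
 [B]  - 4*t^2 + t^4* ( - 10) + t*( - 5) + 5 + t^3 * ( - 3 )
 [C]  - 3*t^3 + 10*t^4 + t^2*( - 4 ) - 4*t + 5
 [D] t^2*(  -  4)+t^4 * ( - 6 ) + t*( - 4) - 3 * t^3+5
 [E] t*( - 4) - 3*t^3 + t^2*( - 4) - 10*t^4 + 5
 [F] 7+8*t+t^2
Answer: E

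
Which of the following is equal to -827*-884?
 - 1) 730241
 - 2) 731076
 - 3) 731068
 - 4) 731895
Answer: 3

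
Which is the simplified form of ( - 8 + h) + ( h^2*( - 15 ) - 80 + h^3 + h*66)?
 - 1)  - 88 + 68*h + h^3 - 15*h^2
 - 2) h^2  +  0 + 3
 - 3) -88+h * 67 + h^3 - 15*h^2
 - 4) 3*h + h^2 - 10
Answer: 3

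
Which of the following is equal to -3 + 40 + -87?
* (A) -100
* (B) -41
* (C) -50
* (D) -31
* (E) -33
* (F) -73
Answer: C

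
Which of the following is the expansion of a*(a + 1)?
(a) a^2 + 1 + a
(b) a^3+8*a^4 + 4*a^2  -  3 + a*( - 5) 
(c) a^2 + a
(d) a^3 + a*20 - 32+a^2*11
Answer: c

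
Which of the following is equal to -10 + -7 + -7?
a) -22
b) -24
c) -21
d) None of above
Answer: b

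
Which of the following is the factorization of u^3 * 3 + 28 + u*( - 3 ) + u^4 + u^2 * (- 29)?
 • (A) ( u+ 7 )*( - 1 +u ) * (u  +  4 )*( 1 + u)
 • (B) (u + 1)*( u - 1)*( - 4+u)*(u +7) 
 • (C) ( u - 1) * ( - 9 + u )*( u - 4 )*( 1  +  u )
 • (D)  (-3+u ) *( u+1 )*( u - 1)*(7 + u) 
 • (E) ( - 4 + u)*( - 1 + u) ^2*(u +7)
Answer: B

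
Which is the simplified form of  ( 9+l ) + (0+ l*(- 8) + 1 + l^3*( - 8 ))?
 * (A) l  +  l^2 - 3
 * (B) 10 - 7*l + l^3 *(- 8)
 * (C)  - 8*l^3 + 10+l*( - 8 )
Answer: B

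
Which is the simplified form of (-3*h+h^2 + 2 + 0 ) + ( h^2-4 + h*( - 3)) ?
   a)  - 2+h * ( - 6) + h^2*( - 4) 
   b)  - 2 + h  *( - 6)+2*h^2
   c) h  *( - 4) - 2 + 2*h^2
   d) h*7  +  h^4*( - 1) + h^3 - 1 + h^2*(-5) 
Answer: b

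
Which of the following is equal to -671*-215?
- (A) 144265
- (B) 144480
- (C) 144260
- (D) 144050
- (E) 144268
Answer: A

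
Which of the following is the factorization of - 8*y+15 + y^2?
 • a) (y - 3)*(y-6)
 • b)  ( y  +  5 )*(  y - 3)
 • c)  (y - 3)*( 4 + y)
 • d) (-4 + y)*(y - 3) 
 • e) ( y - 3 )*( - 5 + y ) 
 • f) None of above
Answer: e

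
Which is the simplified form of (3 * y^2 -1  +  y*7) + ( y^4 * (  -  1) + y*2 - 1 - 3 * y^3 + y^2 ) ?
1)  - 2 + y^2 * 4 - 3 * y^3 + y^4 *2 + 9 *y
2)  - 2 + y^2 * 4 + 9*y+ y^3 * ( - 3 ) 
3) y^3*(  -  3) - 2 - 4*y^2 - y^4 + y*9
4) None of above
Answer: 4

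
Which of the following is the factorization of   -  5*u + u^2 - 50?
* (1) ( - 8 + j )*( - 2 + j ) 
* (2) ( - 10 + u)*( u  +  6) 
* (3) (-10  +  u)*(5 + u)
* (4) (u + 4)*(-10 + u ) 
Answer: 3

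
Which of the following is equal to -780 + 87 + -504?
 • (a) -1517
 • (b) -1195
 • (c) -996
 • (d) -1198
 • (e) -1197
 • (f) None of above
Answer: e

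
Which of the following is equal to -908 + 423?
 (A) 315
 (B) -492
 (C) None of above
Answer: C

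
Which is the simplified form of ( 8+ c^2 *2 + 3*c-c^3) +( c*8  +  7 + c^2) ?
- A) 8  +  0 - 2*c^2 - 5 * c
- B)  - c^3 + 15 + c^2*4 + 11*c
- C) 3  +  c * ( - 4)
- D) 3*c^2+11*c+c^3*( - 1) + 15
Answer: D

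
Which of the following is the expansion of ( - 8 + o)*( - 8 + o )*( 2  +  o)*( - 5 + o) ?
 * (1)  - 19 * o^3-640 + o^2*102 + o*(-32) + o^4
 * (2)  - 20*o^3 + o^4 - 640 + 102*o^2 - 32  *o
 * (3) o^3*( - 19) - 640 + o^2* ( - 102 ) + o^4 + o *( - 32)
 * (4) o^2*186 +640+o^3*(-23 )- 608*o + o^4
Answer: 1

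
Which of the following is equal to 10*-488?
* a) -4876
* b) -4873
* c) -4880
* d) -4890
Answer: c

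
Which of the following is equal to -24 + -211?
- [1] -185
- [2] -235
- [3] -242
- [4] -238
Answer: 2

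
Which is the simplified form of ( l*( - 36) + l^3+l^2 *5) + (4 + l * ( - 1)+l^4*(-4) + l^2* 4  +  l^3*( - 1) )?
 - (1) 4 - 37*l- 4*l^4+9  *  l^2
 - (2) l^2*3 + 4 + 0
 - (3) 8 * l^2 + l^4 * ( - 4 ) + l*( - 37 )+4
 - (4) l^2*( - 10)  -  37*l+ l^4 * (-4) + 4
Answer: 1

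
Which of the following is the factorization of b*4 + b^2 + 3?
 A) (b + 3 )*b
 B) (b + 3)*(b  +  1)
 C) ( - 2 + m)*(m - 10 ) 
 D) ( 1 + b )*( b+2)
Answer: B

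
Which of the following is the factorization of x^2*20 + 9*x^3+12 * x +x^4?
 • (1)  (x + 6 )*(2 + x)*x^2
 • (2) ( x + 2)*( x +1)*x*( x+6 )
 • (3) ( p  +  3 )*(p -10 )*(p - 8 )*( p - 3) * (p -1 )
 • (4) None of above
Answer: 2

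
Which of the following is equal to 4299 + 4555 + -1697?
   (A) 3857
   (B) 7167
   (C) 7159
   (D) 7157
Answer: D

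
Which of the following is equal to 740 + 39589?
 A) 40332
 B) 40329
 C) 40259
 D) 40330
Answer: B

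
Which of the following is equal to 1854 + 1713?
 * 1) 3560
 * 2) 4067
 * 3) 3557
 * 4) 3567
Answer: 4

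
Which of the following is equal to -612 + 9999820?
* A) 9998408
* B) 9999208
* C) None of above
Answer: B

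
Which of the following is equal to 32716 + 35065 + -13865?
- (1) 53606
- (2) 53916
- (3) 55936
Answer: 2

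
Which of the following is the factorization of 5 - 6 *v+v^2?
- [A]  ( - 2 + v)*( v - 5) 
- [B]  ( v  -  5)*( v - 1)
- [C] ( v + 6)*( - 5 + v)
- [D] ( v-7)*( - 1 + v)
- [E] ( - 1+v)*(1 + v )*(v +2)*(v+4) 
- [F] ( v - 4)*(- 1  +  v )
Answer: B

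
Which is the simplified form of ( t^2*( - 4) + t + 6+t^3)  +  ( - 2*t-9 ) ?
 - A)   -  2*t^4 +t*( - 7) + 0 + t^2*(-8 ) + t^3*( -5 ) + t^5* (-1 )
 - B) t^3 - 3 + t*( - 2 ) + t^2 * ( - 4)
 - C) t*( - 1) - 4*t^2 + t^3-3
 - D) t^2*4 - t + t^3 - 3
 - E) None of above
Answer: C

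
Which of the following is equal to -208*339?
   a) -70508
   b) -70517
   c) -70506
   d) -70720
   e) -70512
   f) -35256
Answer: e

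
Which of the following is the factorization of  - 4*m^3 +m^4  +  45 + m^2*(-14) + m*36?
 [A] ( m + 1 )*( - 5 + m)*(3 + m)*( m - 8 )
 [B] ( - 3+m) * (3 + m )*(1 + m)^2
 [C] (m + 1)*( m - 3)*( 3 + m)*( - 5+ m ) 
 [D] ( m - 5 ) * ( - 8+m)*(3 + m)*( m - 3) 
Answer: C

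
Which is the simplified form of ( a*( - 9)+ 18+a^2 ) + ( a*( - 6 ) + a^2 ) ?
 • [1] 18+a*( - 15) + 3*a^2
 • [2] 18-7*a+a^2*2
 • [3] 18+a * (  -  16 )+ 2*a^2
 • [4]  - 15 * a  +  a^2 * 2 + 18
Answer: 4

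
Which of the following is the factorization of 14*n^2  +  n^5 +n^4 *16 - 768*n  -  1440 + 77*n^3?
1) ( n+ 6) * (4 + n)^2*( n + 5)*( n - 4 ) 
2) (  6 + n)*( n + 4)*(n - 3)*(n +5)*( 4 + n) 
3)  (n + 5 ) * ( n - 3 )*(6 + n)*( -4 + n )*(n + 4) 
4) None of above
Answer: 2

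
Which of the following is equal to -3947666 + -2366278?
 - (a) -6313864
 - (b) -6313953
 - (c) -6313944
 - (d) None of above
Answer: c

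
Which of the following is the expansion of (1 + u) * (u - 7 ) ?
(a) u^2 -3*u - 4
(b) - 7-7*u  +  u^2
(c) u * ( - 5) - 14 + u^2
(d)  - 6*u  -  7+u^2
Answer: d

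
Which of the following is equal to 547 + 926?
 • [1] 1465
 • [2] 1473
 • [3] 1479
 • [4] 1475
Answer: 2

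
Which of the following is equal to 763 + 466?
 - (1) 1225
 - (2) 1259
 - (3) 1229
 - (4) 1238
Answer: 3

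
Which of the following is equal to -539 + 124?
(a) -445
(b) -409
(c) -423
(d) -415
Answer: d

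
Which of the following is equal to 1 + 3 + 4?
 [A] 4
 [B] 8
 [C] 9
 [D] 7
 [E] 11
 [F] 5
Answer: B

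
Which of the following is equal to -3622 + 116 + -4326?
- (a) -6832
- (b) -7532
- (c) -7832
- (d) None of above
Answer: c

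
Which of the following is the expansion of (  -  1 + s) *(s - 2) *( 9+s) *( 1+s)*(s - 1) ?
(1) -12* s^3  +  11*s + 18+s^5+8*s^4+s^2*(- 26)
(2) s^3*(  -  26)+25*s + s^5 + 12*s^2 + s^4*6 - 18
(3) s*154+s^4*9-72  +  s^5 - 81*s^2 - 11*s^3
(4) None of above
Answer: 2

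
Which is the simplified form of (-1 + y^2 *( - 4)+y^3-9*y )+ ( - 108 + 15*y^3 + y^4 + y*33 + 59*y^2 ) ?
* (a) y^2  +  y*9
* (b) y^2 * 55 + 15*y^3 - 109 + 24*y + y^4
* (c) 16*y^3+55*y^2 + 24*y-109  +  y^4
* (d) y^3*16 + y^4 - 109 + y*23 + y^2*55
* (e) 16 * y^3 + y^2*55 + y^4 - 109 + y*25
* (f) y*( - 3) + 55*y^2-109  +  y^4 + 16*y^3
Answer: c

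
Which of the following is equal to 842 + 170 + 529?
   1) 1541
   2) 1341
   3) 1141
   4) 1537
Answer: 1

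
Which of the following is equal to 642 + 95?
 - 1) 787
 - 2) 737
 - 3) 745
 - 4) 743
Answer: 2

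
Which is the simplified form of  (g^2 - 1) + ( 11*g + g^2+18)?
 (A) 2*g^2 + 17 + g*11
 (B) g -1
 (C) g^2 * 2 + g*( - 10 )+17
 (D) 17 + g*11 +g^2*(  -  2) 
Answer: A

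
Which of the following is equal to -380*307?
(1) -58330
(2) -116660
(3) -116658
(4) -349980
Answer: 2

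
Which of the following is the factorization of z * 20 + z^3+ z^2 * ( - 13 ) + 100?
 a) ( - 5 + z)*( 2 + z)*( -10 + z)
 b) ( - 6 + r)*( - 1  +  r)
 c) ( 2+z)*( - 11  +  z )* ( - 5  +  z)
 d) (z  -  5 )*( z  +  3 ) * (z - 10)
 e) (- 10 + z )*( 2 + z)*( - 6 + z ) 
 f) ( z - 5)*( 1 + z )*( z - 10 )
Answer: a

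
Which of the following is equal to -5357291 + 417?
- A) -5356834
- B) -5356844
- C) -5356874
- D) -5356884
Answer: C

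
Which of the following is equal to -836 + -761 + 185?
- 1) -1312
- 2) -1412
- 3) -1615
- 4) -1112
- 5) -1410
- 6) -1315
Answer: 2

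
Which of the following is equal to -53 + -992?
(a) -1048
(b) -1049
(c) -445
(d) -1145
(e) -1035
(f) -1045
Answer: f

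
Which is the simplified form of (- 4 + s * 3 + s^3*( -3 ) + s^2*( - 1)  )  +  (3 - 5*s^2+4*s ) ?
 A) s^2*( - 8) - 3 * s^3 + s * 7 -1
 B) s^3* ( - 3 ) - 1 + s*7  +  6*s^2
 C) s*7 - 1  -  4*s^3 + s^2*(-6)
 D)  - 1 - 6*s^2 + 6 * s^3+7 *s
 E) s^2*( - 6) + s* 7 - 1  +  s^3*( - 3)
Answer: E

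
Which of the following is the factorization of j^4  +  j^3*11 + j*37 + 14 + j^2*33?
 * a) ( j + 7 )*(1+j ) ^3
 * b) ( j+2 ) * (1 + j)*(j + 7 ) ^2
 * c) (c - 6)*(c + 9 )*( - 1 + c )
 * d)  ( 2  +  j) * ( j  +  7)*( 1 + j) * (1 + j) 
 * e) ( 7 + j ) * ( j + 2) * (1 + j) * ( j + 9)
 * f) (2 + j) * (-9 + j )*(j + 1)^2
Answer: d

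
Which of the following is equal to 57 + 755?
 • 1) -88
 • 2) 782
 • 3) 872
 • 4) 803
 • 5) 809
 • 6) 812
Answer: 6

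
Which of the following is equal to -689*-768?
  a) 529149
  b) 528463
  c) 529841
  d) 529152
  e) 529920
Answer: d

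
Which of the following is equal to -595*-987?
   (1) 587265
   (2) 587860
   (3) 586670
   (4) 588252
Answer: 1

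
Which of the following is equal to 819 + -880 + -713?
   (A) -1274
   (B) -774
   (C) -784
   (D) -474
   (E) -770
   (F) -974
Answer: B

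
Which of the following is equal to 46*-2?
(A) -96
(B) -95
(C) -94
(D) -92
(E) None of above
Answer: D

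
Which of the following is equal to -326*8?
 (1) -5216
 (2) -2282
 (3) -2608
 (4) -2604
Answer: 3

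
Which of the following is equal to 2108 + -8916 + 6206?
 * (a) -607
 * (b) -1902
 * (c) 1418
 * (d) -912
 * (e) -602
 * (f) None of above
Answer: e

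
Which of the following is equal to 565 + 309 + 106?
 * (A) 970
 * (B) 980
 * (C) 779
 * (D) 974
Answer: B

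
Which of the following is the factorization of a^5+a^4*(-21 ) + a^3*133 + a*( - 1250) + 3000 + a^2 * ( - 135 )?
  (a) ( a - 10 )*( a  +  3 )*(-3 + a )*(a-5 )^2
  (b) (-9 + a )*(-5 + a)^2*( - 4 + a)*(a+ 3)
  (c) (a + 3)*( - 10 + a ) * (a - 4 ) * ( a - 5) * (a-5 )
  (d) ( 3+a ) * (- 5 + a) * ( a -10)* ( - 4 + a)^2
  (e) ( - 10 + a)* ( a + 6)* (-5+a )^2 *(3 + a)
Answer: c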